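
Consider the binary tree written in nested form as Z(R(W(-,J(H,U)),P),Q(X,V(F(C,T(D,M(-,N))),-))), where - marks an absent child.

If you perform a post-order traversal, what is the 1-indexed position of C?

8

Post-order visits the left subtree, then the right subtree, then the node.
At Z: go left to R.
  At R: go left to W.
    At W: no left child.
    At W: go right to J.
      At J: go left to H.
        H is a leaf — visit H.
      At J: go right to U.
        U is a leaf — visit U.
      Visit J.
    Visit W.
  At R: go right to P.
    P is a leaf — visit P.
  Visit R.
At Z: go right to Q.
  At Q: go left to X.
    X is a leaf — visit X.
  At Q: go right to V.
    At V: go left to F.
      At F: go left to C.
        C is a leaf — visit C.
      At F: go right to T.
        At T: go left to D.
          D is a leaf — visit D.
        At T: go right to M.
          At M: no left child.
          At M: go right to N.
            N is a leaf — visit N.
          Visit M.
        Visit T.
      Visit F.
    At V: no right child.
    Visit V.
  Visit Q.
Visit Z.
Full post-order sequence: H, U, J, W, P, R, X, C, D, N, M, T, F, V, Q, Z.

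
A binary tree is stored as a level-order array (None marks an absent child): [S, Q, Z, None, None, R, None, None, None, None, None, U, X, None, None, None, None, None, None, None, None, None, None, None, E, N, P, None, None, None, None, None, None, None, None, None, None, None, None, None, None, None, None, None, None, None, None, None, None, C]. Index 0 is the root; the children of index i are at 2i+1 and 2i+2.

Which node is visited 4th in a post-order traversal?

U

Post-order visits the left subtree, then the right subtree, then the node.
At S: go left to Q.
  Q is a leaf — visit Q.
At S: go right to Z.
  At Z: go left to R.
    At R: go left to U.
      At U: no left child.
      At U: go right to E.
        At E: go left to C.
          C is a leaf — visit C.
        At E: no right child.
        Visit E.
      Visit U.
    At R: go right to X.
      At X: go left to N.
        N is a leaf — visit N.
      At X: go right to P.
        P is a leaf — visit P.
      Visit X.
    Visit R.
  At Z: no right child.
  Visit Z.
Visit S.
Full post-order sequence: Q, C, E, U, N, P, X, R, Z, S.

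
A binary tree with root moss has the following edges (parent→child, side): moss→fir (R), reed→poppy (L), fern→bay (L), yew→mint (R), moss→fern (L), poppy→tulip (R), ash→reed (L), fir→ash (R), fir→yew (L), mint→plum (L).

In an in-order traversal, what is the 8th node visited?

In-order visits the left subtree, then the node, then the right subtree.
At moss: go left to fern.
  At fern: go left to bay.
    bay is a leaf — visit bay.
  Visit fern.
  At fern: no right child.
Visit moss.
At moss: go right to fir.
  At fir: go left to yew.
    At yew: no left child.
    Visit yew.
    At yew: go right to mint.
      At mint: go left to plum.
        plum is a leaf — visit plum.
      Visit mint.
      At mint: no right child.
  Visit fir.
  At fir: go right to ash.
    At ash: go left to reed.
      At reed: go left to poppy.
        At poppy: no left child.
        Visit poppy.
        At poppy: go right to tulip.
          tulip is a leaf — visit tulip.
      Visit reed.
      At reed: no right child.
    Visit ash.
    At ash: no right child.
Full in-order sequence: bay, fern, moss, yew, plum, mint, fir, poppy, tulip, reed, ash.

poppy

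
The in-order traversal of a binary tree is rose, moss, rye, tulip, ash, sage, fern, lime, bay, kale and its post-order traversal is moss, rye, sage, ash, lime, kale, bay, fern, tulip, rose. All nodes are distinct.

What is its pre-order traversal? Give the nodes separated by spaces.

The last element of post-order is the root; it splits in-order into left and right subtrees.
Root rose: left subtree has 0 nodes { }, right has 9 {moss, rye, tulip, ash, sage, fern, lime, bay, kale}.
  Root tulip: left subtree has 2 nodes {moss, rye}, right has 6 {ash, sage, fern, lime, bay, kale}.
    Root rye: left subtree has 1 node {moss}, right has 0 { }.
    Root fern: left subtree has 2 nodes {ash, sage}, right has 3 {lime, bay, kale}.
      Root ash: left subtree has 0 nodes { }, right has 1 {sage}.
      Root bay: left subtree has 1 node {lime}, right has 1 {kale}.

rose tulip rye moss fern ash sage bay lime kale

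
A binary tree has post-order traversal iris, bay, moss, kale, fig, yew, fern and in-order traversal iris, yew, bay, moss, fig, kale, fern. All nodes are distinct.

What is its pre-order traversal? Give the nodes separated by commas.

The last element of post-order is the root; it splits in-order into left and right subtrees.
Root fern: left subtree has 6 nodes {iris, yew, bay, moss, fig, kale}, right has 0 { }.
  Root yew: left subtree has 1 node {iris}, right has 4 {bay, moss, fig, kale}.
    Root fig: left subtree has 2 nodes {bay, moss}, right has 1 {kale}.
      Root moss: left subtree has 1 node {bay}, right has 0 { }.

fern, yew, iris, fig, moss, bay, kale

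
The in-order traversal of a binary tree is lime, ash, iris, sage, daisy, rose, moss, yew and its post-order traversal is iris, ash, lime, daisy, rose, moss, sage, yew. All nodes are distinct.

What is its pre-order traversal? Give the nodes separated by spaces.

The last element of post-order is the root; it splits in-order into left and right subtrees.
Root yew: left subtree has 7 nodes {lime, ash, iris, sage, daisy, rose, moss}, right has 0 { }.
  Root sage: left subtree has 3 nodes {lime, ash, iris}, right has 3 {daisy, rose, moss}.
    Root lime: left subtree has 0 nodes { }, right has 2 {ash, iris}.
      Root ash: left subtree has 0 nodes { }, right has 1 {iris}.
    Root moss: left subtree has 2 nodes {daisy, rose}, right has 0 { }.
      Root rose: left subtree has 1 node {daisy}, right has 0 { }.

yew sage lime ash iris moss rose daisy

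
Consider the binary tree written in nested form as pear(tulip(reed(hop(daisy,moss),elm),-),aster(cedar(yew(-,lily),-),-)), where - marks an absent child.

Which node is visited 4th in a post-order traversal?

elm

Post-order visits the left subtree, then the right subtree, then the node.
At pear: go left to tulip.
  At tulip: go left to reed.
    At reed: go left to hop.
      At hop: go left to daisy.
        daisy is a leaf — visit daisy.
      At hop: go right to moss.
        moss is a leaf — visit moss.
      Visit hop.
    At reed: go right to elm.
      elm is a leaf — visit elm.
    Visit reed.
  At tulip: no right child.
  Visit tulip.
At pear: go right to aster.
  At aster: go left to cedar.
    At cedar: go left to yew.
      At yew: no left child.
      At yew: go right to lily.
        lily is a leaf — visit lily.
      Visit yew.
    At cedar: no right child.
    Visit cedar.
  At aster: no right child.
  Visit aster.
Visit pear.
Full post-order sequence: daisy, moss, hop, elm, reed, tulip, lily, yew, cedar, aster, pear.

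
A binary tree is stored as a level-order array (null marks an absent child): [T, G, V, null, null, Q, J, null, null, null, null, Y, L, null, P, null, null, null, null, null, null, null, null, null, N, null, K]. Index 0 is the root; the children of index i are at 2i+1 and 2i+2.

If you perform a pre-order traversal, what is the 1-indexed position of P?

Pre-order visits the node, then its left subtree, then its right subtree.
Visit T.
At T: go left to G.
  G is a leaf — visit G.
At T: go right to V.
  Visit V.
  At V: go left to Q.
    Visit Q.
    At Q: go left to Y.
      Visit Y.
      At Y: no left child.
      At Y: go right to N.
        N is a leaf — visit N.
    At Q: go right to L.
      Visit L.
      At L: no left child.
      At L: go right to K.
        K is a leaf — visit K.
  At V: go right to J.
    Visit J.
    At J: no left child.
    At J: go right to P.
      P is a leaf — visit P.
Full pre-order sequence: T, G, V, Q, Y, N, L, K, J, P.

10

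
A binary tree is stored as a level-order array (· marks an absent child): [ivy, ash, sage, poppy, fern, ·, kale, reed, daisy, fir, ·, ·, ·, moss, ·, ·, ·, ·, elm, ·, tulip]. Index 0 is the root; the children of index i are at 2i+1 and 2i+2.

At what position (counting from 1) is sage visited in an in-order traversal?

10

In-order visits the left subtree, then the node, then the right subtree.
At ivy: go left to ash.
  At ash: go left to poppy.
    At poppy: go left to reed.
      reed is a leaf — visit reed.
    Visit poppy.
    At poppy: go right to daisy.
      At daisy: no left child.
      Visit daisy.
      At daisy: go right to elm.
        elm is a leaf — visit elm.
  Visit ash.
  At ash: go right to fern.
    At fern: go left to fir.
      At fir: no left child.
      Visit fir.
      At fir: go right to tulip.
        tulip is a leaf — visit tulip.
    Visit fern.
    At fern: no right child.
Visit ivy.
At ivy: go right to sage.
  At sage: no left child.
  Visit sage.
  At sage: go right to kale.
    At kale: go left to moss.
      moss is a leaf — visit moss.
    Visit kale.
    At kale: no right child.
Full in-order sequence: reed, poppy, daisy, elm, ash, fir, tulip, fern, ivy, sage, moss, kale.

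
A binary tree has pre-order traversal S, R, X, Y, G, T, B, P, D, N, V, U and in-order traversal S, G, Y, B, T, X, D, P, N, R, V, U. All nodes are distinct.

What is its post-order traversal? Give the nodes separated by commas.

The first element of pre-order is the root; it splits in-order into left and right subtrees.
Root S: left subtree has 0 nodes { }, right has 11 {G, Y, B, T, X, D, P, N, R, V, U}.
  Root R: left subtree has 8 nodes {G, Y, B, T, X, D, P, N}, right has 2 {V, U}.
    Root X: left subtree has 4 nodes {G, Y, B, T}, right has 3 {D, P, N}.
      Root Y: left subtree has 1 node {G}, right has 2 {B, T}.
        Root T: left subtree has 1 node {B}, right has 0 { }.
      Root P: left subtree has 1 node {D}, right has 1 {N}.
    Root V: left subtree has 0 nodes { }, right has 1 {U}.

G, B, T, Y, D, N, P, X, U, V, R, S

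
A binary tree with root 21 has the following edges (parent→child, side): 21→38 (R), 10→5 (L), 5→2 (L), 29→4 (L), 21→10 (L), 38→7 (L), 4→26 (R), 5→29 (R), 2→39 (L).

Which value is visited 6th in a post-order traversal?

5

Post-order visits the left subtree, then the right subtree, then the node.
At 21: go left to 10.
  At 10: go left to 5.
    At 5: go left to 2.
      At 2: go left to 39.
        39 is a leaf — visit 39.
      At 2: no right child.
      Visit 2.
    At 5: go right to 29.
      At 29: go left to 4.
        At 4: no left child.
        At 4: go right to 26.
          26 is a leaf — visit 26.
        Visit 4.
      At 29: no right child.
      Visit 29.
    Visit 5.
  At 10: no right child.
  Visit 10.
At 21: go right to 38.
  At 38: go left to 7.
    7 is a leaf — visit 7.
  At 38: no right child.
  Visit 38.
Visit 21.
Full post-order sequence: 39, 2, 26, 4, 29, 5, 10, 7, 38, 21.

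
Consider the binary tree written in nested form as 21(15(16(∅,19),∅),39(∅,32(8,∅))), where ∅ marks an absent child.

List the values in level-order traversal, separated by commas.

21, 15, 39, 16, 32, 19, 8

Level-order visits nodes level by level from the root, left to right within each level.
Level 0: 21
Level 1: 15, 39
Level 2: 16, 32
Level 3: 19, 8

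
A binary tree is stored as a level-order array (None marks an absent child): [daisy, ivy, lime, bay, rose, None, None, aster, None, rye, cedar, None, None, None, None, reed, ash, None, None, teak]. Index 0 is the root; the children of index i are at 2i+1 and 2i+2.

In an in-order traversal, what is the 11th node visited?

In-order visits the left subtree, then the node, then the right subtree.
At daisy: go left to ivy.
  At ivy: go left to bay.
    At bay: go left to aster.
      At aster: go left to reed.
        reed is a leaf — visit reed.
      Visit aster.
      At aster: go right to ash.
        ash is a leaf — visit ash.
    Visit bay.
    At bay: no right child.
  Visit ivy.
  At ivy: go right to rose.
    At rose: go left to rye.
      At rye: go left to teak.
        teak is a leaf — visit teak.
      Visit rye.
      At rye: no right child.
    Visit rose.
    At rose: go right to cedar.
      cedar is a leaf — visit cedar.
Visit daisy.
At daisy: go right to lime.
  lime is a leaf — visit lime.
Full in-order sequence: reed, aster, ash, bay, ivy, teak, rye, rose, cedar, daisy, lime.

lime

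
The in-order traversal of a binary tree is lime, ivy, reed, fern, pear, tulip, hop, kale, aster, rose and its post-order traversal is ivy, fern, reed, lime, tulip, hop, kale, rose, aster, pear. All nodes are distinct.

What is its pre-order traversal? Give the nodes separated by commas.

pear, lime, reed, ivy, fern, aster, kale, hop, tulip, rose

The last element of post-order is the root; it splits in-order into left and right subtrees.
Root pear: left subtree has 4 nodes {lime, ivy, reed, fern}, right has 5 {tulip, hop, kale, aster, rose}.
  Root lime: left subtree has 0 nodes { }, right has 3 {ivy, reed, fern}.
    Root reed: left subtree has 1 node {ivy}, right has 1 {fern}.
  Root aster: left subtree has 3 nodes {tulip, hop, kale}, right has 1 {rose}.
    Root kale: left subtree has 2 nodes {tulip, hop}, right has 0 { }.
      Root hop: left subtree has 1 node {tulip}, right has 0 { }.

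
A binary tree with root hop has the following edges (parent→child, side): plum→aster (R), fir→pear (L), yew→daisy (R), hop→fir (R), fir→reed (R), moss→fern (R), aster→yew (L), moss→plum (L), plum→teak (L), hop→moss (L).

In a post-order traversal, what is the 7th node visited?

moss

Post-order visits the left subtree, then the right subtree, then the node.
At hop: go left to moss.
  At moss: go left to plum.
    At plum: go left to teak.
      teak is a leaf — visit teak.
    At plum: go right to aster.
      At aster: go left to yew.
        At yew: no left child.
        At yew: go right to daisy.
          daisy is a leaf — visit daisy.
        Visit yew.
      At aster: no right child.
      Visit aster.
    Visit plum.
  At moss: go right to fern.
    fern is a leaf — visit fern.
  Visit moss.
At hop: go right to fir.
  At fir: go left to pear.
    pear is a leaf — visit pear.
  At fir: go right to reed.
    reed is a leaf — visit reed.
  Visit fir.
Visit hop.
Full post-order sequence: teak, daisy, yew, aster, plum, fern, moss, pear, reed, fir, hop.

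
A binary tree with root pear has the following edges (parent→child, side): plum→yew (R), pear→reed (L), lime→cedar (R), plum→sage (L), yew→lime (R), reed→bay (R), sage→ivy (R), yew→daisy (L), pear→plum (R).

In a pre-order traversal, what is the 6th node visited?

Pre-order visits the node, then its left subtree, then its right subtree.
Visit pear.
At pear: go left to reed.
  Visit reed.
  At reed: no left child.
  At reed: go right to bay.
    bay is a leaf — visit bay.
At pear: go right to plum.
  Visit plum.
  At plum: go left to sage.
    Visit sage.
    At sage: no left child.
    At sage: go right to ivy.
      ivy is a leaf — visit ivy.
  At plum: go right to yew.
    Visit yew.
    At yew: go left to daisy.
      daisy is a leaf — visit daisy.
    At yew: go right to lime.
      Visit lime.
      At lime: no left child.
      At lime: go right to cedar.
        cedar is a leaf — visit cedar.
Full pre-order sequence: pear, reed, bay, plum, sage, ivy, yew, daisy, lime, cedar.

ivy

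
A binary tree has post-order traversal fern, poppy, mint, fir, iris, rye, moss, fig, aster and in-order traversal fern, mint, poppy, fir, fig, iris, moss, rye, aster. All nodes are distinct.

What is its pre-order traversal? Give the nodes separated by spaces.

aster fig fir mint fern poppy moss iris rye

The last element of post-order is the root; it splits in-order into left and right subtrees.
Root aster: left subtree has 8 nodes {fern, mint, poppy, fir, fig, iris, moss, rye}, right has 0 { }.
  Root fig: left subtree has 4 nodes {fern, mint, poppy, fir}, right has 3 {iris, moss, rye}.
    Root fir: left subtree has 3 nodes {fern, mint, poppy}, right has 0 { }.
      Root mint: left subtree has 1 node {fern}, right has 1 {poppy}.
    Root moss: left subtree has 1 node {iris}, right has 1 {rye}.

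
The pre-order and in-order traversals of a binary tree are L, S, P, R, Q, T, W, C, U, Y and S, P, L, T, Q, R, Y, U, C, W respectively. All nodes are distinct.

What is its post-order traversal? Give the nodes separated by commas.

The first element of pre-order is the root; it splits in-order into left and right subtrees.
Root L: left subtree has 2 nodes {S, P}, right has 7 {T, Q, R, Y, U, C, W}.
  Root S: left subtree has 0 nodes { }, right has 1 {P}.
  Root R: left subtree has 2 nodes {T, Q}, right has 4 {Y, U, C, W}.
    Root Q: left subtree has 1 node {T}, right has 0 { }.
    Root W: left subtree has 3 nodes {Y, U, C}, right has 0 { }.
      Root C: left subtree has 2 nodes {Y, U}, right has 0 { }.
        Root U: left subtree has 1 node {Y}, right has 0 { }.

P, S, T, Q, Y, U, C, W, R, L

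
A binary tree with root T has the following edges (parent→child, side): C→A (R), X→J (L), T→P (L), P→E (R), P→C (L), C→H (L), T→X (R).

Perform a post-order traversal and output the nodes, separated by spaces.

H A C E P J X T

Post-order visits the left subtree, then the right subtree, then the node.
At T: go left to P.
  At P: go left to C.
    At C: go left to H.
      H is a leaf — visit H.
    At C: go right to A.
      A is a leaf — visit A.
    Visit C.
  At P: go right to E.
    E is a leaf — visit E.
  Visit P.
At T: go right to X.
  At X: go left to J.
    J is a leaf — visit J.
  At X: no right child.
  Visit X.
Visit T.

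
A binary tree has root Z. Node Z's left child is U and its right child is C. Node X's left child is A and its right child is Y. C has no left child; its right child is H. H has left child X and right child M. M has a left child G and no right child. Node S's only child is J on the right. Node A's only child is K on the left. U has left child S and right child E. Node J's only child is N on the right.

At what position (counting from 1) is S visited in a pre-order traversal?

Pre-order visits the node, then its left subtree, then its right subtree.
Visit Z.
At Z: go left to U.
  Visit U.
  At U: go left to S.
    Visit S.
    At S: no left child.
    At S: go right to J.
      Visit J.
      At J: no left child.
      At J: go right to N.
        N is a leaf — visit N.
  At U: go right to E.
    E is a leaf — visit E.
At Z: go right to C.
  Visit C.
  At C: no left child.
  At C: go right to H.
    Visit H.
    At H: go left to X.
      Visit X.
      At X: go left to A.
        Visit A.
        At A: go left to K.
          K is a leaf — visit K.
        At A: no right child.
      At X: go right to Y.
        Y is a leaf — visit Y.
    At H: go right to M.
      Visit M.
      At M: go left to G.
        G is a leaf — visit G.
      At M: no right child.
Full pre-order sequence: Z, U, S, J, N, E, C, H, X, A, K, Y, M, G.

3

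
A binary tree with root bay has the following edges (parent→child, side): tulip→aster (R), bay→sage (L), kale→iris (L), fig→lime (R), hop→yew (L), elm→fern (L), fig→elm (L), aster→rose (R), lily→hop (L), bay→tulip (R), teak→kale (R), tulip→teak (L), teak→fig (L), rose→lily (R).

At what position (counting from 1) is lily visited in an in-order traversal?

In-order visits the left subtree, then the node, then the right subtree.
At bay: go left to sage.
  sage is a leaf — visit sage.
Visit bay.
At bay: go right to tulip.
  At tulip: go left to teak.
    At teak: go left to fig.
      At fig: go left to elm.
        At elm: go left to fern.
          fern is a leaf — visit fern.
        Visit elm.
        At elm: no right child.
      Visit fig.
      At fig: go right to lime.
        lime is a leaf — visit lime.
    Visit teak.
    At teak: go right to kale.
      At kale: go left to iris.
        iris is a leaf — visit iris.
      Visit kale.
      At kale: no right child.
  Visit tulip.
  At tulip: go right to aster.
    At aster: no left child.
    Visit aster.
    At aster: go right to rose.
      At rose: no left child.
      Visit rose.
      At rose: go right to lily.
        At lily: go left to hop.
          At hop: go left to yew.
            yew is a leaf — visit yew.
          Visit hop.
          At hop: no right child.
        Visit lily.
        At lily: no right child.
Full in-order sequence: sage, bay, fern, elm, fig, lime, teak, iris, kale, tulip, aster, rose, yew, hop, lily.

15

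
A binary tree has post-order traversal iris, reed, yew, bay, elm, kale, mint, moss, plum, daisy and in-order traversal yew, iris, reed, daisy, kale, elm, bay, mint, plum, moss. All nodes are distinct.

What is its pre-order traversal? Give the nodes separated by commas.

The last element of post-order is the root; it splits in-order into left and right subtrees.
Root daisy: left subtree has 3 nodes {yew, iris, reed}, right has 6 {kale, elm, bay, mint, plum, moss}.
  Root yew: left subtree has 0 nodes { }, right has 2 {iris, reed}.
    Root reed: left subtree has 1 node {iris}, right has 0 { }.
  Root plum: left subtree has 4 nodes {kale, elm, bay, mint}, right has 1 {moss}.
    Root mint: left subtree has 3 nodes {kale, elm, bay}, right has 0 { }.
      Root kale: left subtree has 0 nodes { }, right has 2 {elm, bay}.
        Root elm: left subtree has 0 nodes { }, right has 1 {bay}.

daisy, yew, reed, iris, plum, mint, kale, elm, bay, moss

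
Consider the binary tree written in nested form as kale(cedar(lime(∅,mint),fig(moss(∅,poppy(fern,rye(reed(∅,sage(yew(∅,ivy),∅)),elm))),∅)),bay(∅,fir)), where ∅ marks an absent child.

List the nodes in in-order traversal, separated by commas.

In-order visits the left subtree, then the node, then the right subtree.
At kale: go left to cedar.
  At cedar: go left to lime.
    At lime: no left child.
    Visit lime.
    At lime: go right to mint.
      mint is a leaf — visit mint.
  Visit cedar.
  At cedar: go right to fig.
    At fig: go left to moss.
      At moss: no left child.
      Visit moss.
      At moss: go right to poppy.
        At poppy: go left to fern.
          fern is a leaf — visit fern.
        Visit poppy.
        At poppy: go right to rye.
          At rye: go left to reed.
            At reed: no left child.
            Visit reed.
            At reed: go right to sage.
              At sage: go left to yew.
                At yew: no left child.
                Visit yew.
                At yew: go right to ivy.
                  ivy is a leaf — visit ivy.
              Visit sage.
              At sage: no right child.
          Visit rye.
          At rye: go right to elm.
            elm is a leaf — visit elm.
    Visit fig.
    At fig: no right child.
Visit kale.
At kale: go right to bay.
  At bay: no left child.
  Visit bay.
  At bay: go right to fir.
    fir is a leaf — visit fir.

lime, mint, cedar, moss, fern, poppy, reed, yew, ivy, sage, rye, elm, fig, kale, bay, fir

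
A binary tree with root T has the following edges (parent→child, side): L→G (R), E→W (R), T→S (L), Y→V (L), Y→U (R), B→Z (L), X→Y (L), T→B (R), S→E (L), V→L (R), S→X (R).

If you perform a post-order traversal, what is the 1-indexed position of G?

Post-order visits the left subtree, then the right subtree, then the node.
At T: go left to S.
  At S: go left to E.
    At E: no left child.
    At E: go right to W.
      W is a leaf — visit W.
    Visit E.
  At S: go right to X.
    At X: go left to Y.
      At Y: go left to V.
        At V: no left child.
        At V: go right to L.
          At L: no left child.
          At L: go right to G.
            G is a leaf — visit G.
          Visit L.
        Visit V.
      At Y: go right to U.
        U is a leaf — visit U.
      Visit Y.
    At X: no right child.
    Visit X.
  Visit S.
At T: go right to B.
  At B: go left to Z.
    Z is a leaf — visit Z.
  At B: no right child.
  Visit B.
Visit T.
Full post-order sequence: W, E, G, L, V, U, Y, X, S, Z, B, T.

3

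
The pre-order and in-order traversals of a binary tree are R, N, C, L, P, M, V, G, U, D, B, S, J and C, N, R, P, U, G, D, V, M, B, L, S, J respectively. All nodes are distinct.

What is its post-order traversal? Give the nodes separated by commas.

The first element of pre-order is the root; it splits in-order into left and right subtrees.
Root R: left subtree has 2 nodes {C, N}, right has 10 {P, U, G, D, V, M, B, L, S, J}.
  Root N: left subtree has 1 node {C}, right has 0 { }.
  Root L: left subtree has 7 nodes {P, U, G, D, V, M, B}, right has 2 {S, J}.
    Root P: left subtree has 0 nodes { }, right has 6 {U, G, D, V, M, B}.
      Root M: left subtree has 4 nodes {U, G, D, V}, right has 1 {B}.
        Root V: left subtree has 3 nodes {U, G, D}, right has 0 { }.
          Root G: left subtree has 1 node {U}, right has 1 {D}.
    Root S: left subtree has 0 nodes { }, right has 1 {J}.

C, N, U, D, G, V, B, M, P, J, S, L, R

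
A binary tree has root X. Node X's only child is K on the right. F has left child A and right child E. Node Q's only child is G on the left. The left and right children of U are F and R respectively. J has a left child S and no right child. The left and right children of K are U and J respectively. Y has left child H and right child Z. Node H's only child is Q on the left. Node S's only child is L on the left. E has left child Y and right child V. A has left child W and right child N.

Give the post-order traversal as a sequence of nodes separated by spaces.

Post-order visits the left subtree, then the right subtree, then the node.
At X: no left child.
At X: go right to K.
  At K: go left to U.
    At U: go left to F.
      At F: go left to A.
        At A: go left to W.
          W is a leaf — visit W.
        At A: go right to N.
          N is a leaf — visit N.
        Visit A.
      At F: go right to E.
        At E: go left to Y.
          At Y: go left to H.
            At H: go left to Q.
              At Q: go left to G.
                G is a leaf — visit G.
              At Q: no right child.
              Visit Q.
            At H: no right child.
            Visit H.
          At Y: go right to Z.
            Z is a leaf — visit Z.
          Visit Y.
        At E: go right to V.
          V is a leaf — visit V.
        Visit E.
      Visit F.
    At U: go right to R.
      R is a leaf — visit R.
    Visit U.
  At K: go right to J.
    At J: go left to S.
      At S: go left to L.
        L is a leaf — visit L.
      At S: no right child.
      Visit S.
    At J: no right child.
    Visit J.
  Visit K.
Visit X.

W N A G Q H Z Y V E F R U L S J K X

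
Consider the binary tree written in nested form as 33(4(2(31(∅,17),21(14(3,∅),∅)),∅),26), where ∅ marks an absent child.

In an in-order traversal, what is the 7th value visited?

4

In-order visits the left subtree, then the node, then the right subtree.
At 33: go left to 4.
  At 4: go left to 2.
    At 2: go left to 31.
      At 31: no left child.
      Visit 31.
      At 31: go right to 17.
        17 is a leaf — visit 17.
    Visit 2.
    At 2: go right to 21.
      At 21: go left to 14.
        At 14: go left to 3.
          3 is a leaf — visit 3.
        Visit 14.
        At 14: no right child.
      Visit 21.
      At 21: no right child.
  Visit 4.
  At 4: no right child.
Visit 33.
At 33: go right to 26.
  26 is a leaf — visit 26.
Full in-order sequence: 31, 17, 2, 3, 14, 21, 4, 33, 26.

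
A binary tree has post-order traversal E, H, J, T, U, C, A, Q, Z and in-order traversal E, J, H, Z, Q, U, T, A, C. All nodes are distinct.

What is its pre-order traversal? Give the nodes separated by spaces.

The last element of post-order is the root; it splits in-order into left and right subtrees.
Root Z: left subtree has 3 nodes {E, J, H}, right has 5 {Q, U, T, A, C}.
  Root J: left subtree has 1 node {E}, right has 1 {H}.
  Root Q: left subtree has 0 nodes { }, right has 4 {U, T, A, C}.
    Root A: left subtree has 2 nodes {U, T}, right has 1 {C}.
      Root U: left subtree has 0 nodes { }, right has 1 {T}.

Z J E H Q A U T C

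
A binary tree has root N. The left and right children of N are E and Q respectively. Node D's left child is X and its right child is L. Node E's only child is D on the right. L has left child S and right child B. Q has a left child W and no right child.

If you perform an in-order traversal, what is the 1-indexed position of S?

4

In-order visits the left subtree, then the node, then the right subtree.
At N: go left to E.
  At E: no left child.
  Visit E.
  At E: go right to D.
    At D: go left to X.
      X is a leaf — visit X.
    Visit D.
    At D: go right to L.
      At L: go left to S.
        S is a leaf — visit S.
      Visit L.
      At L: go right to B.
        B is a leaf — visit B.
Visit N.
At N: go right to Q.
  At Q: go left to W.
    W is a leaf — visit W.
  Visit Q.
  At Q: no right child.
Full in-order sequence: E, X, D, S, L, B, N, W, Q.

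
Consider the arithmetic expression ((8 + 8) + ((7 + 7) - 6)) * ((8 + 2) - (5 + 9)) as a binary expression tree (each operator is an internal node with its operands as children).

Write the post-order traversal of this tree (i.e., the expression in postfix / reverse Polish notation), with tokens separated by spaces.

Post-order on an expression tree gives postfix notation: for each operator, emit left operand, right operand, then the operator.

8 8 + 7 7 + 6 - + 8 2 + 5 9 + - *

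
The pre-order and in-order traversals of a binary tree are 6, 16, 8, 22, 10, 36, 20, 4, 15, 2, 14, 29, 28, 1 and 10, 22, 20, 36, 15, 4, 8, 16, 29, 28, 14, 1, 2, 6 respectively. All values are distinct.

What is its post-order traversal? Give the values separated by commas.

10, 20, 15, 4, 36, 22, 8, 28, 29, 1, 14, 2, 16, 6

The first element of pre-order is the root; it splits in-order into left and right subtrees.
Root 6: left subtree has 13 nodes {10, 22, 20, 36, 15, 4, 8, 16, 29, 28, 14, 1, 2}, right has 0 { }.
  Root 16: left subtree has 7 nodes {10, 22, 20, 36, 15, 4, 8}, right has 5 {29, 28, 14, 1, 2}.
    Root 8: left subtree has 6 nodes {10, 22, 20, 36, 15, 4}, right has 0 { }.
      Root 22: left subtree has 1 node {10}, right has 4 {20, 36, 15, 4}.
        Root 36: left subtree has 1 node {20}, right has 2 {15, 4}.
          Root 4: left subtree has 1 node {15}, right has 0 { }.
    Root 2: left subtree has 4 nodes {29, 28, 14, 1}, right has 0 { }.
      Root 14: left subtree has 2 nodes {29, 28}, right has 1 {1}.
        Root 29: left subtree has 0 nodes { }, right has 1 {28}.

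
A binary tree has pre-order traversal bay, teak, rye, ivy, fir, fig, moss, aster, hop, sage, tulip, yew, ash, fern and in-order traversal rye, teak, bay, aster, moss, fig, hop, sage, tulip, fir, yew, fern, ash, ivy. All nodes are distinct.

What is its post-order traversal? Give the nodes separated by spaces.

The first element of pre-order is the root; it splits in-order into left and right subtrees.
Root bay: left subtree has 2 nodes {rye, teak}, right has 11 {aster, moss, fig, hop, sage, tulip, fir, yew, fern, ash, ivy}.
  Root teak: left subtree has 1 node {rye}, right has 0 { }.
  Root ivy: left subtree has 10 nodes {aster, moss, fig, hop, sage, tulip, fir, yew, fern, ash}, right has 0 { }.
    Root fir: left subtree has 6 nodes {aster, moss, fig, hop, sage, tulip}, right has 3 {yew, fern, ash}.
      Root fig: left subtree has 2 nodes {aster, moss}, right has 3 {hop, sage, tulip}.
        Root moss: left subtree has 1 node {aster}, right has 0 { }.
        Root hop: left subtree has 0 nodes { }, right has 2 {sage, tulip}.
          Root sage: left subtree has 0 nodes { }, right has 1 {tulip}.
      Root yew: left subtree has 0 nodes { }, right has 2 {fern, ash}.
        Root ash: left subtree has 1 node {fern}, right has 0 { }.

rye teak aster moss tulip sage hop fig fern ash yew fir ivy bay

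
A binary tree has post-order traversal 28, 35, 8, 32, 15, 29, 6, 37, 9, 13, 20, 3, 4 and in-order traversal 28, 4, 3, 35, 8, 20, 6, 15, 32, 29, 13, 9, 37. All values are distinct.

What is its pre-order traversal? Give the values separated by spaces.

4 28 3 20 8 35 13 6 29 15 32 9 37

The last element of post-order is the root; it splits in-order into left and right subtrees.
Root 4: left subtree has 1 node {28}, right has 11 {3, 35, 8, 20, 6, 15, 32, 29, 13, 9, 37}.
  Root 3: left subtree has 0 nodes { }, right has 10 {35, 8, 20, 6, 15, 32, 29, 13, 9, 37}.
    Root 20: left subtree has 2 nodes {35, 8}, right has 7 {6, 15, 32, 29, 13, 9, 37}.
      Root 8: left subtree has 1 node {35}, right has 0 { }.
      Root 13: left subtree has 4 nodes {6, 15, 32, 29}, right has 2 {9, 37}.
        Root 6: left subtree has 0 nodes { }, right has 3 {15, 32, 29}.
          Root 29: left subtree has 2 nodes {15, 32}, right has 0 { }.
            Root 15: left subtree has 0 nodes { }, right has 1 {32}.
        Root 9: left subtree has 0 nodes { }, right has 1 {37}.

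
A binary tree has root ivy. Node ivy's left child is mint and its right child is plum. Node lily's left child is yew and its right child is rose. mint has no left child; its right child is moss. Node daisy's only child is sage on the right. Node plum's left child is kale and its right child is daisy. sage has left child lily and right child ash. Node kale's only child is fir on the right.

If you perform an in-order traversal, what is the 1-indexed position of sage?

11

In-order visits the left subtree, then the node, then the right subtree.
At ivy: go left to mint.
  At mint: no left child.
  Visit mint.
  At mint: go right to moss.
    moss is a leaf — visit moss.
Visit ivy.
At ivy: go right to plum.
  At plum: go left to kale.
    At kale: no left child.
    Visit kale.
    At kale: go right to fir.
      fir is a leaf — visit fir.
  Visit plum.
  At plum: go right to daisy.
    At daisy: no left child.
    Visit daisy.
    At daisy: go right to sage.
      At sage: go left to lily.
        At lily: go left to yew.
          yew is a leaf — visit yew.
        Visit lily.
        At lily: go right to rose.
          rose is a leaf — visit rose.
      Visit sage.
      At sage: go right to ash.
        ash is a leaf — visit ash.
Full in-order sequence: mint, moss, ivy, kale, fir, plum, daisy, yew, lily, rose, sage, ash.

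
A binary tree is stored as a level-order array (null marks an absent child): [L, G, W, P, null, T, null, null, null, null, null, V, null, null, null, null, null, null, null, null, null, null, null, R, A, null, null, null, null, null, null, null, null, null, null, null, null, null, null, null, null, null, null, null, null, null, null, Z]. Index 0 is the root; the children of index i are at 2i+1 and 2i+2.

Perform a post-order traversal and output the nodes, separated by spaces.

P G Z R A V T W L

Post-order visits the left subtree, then the right subtree, then the node.
At L: go left to G.
  At G: go left to P.
    P is a leaf — visit P.
  At G: no right child.
  Visit G.
At L: go right to W.
  At W: go left to T.
    At T: go left to V.
      At V: go left to R.
        At R: go left to Z.
          Z is a leaf — visit Z.
        At R: no right child.
        Visit R.
      At V: go right to A.
        A is a leaf — visit A.
      Visit V.
    At T: no right child.
    Visit T.
  At W: no right child.
  Visit W.
Visit L.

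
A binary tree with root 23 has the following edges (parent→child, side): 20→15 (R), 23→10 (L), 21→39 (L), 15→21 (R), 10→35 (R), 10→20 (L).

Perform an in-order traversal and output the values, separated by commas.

In-order visits the left subtree, then the node, then the right subtree.
At 23: go left to 10.
  At 10: go left to 20.
    At 20: no left child.
    Visit 20.
    At 20: go right to 15.
      At 15: no left child.
      Visit 15.
      At 15: go right to 21.
        At 21: go left to 39.
          39 is a leaf — visit 39.
        Visit 21.
        At 21: no right child.
  Visit 10.
  At 10: go right to 35.
    35 is a leaf — visit 35.
Visit 23.
At 23: no right child.

20, 15, 39, 21, 10, 35, 23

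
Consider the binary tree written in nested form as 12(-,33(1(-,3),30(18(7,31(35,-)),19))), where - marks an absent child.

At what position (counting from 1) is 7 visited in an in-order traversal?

5

In-order visits the left subtree, then the node, then the right subtree.
At 12: no left child.
Visit 12.
At 12: go right to 33.
  At 33: go left to 1.
    At 1: no left child.
    Visit 1.
    At 1: go right to 3.
      3 is a leaf — visit 3.
  Visit 33.
  At 33: go right to 30.
    At 30: go left to 18.
      At 18: go left to 7.
        7 is a leaf — visit 7.
      Visit 18.
      At 18: go right to 31.
        At 31: go left to 35.
          35 is a leaf — visit 35.
        Visit 31.
        At 31: no right child.
    Visit 30.
    At 30: go right to 19.
      19 is a leaf — visit 19.
Full in-order sequence: 12, 1, 3, 33, 7, 18, 35, 31, 30, 19.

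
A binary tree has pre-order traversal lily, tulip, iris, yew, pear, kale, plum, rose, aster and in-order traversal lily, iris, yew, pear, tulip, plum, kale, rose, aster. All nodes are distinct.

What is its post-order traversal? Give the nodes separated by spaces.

The first element of pre-order is the root; it splits in-order into left and right subtrees.
Root lily: left subtree has 0 nodes { }, right has 8 {iris, yew, pear, tulip, plum, kale, rose, aster}.
  Root tulip: left subtree has 3 nodes {iris, yew, pear}, right has 4 {plum, kale, rose, aster}.
    Root iris: left subtree has 0 nodes { }, right has 2 {yew, pear}.
      Root yew: left subtree has 0 nodes { }, right has 1 {pear}.
    Root kale: left subtree has 1 node {plum}, right has 2 {rose, aster}.
      Root rose: left subtree has 0 nodes { }, right has 1 {aster}.

pear yew iris plum aster rose kale tulip lily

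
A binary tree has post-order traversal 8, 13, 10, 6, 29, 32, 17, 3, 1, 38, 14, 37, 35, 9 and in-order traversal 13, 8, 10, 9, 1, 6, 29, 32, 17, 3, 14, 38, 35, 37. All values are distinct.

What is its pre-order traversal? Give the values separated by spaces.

The last element of post-order is the root; it splits in-order into left and right subtrees.
Root 9: left subtree has 3 nodes {13, 8, 10}, right has 10 {1, 6, 29, 32, 17, 3, 14, 38, 35, 37}.
  Root 10: left subtree has 2 nodes {13, 8}, right has 0 { }.
    Root 13: left subtree has 0 nodes { }, right has 1 {8}.
  Root 35: left subtree has 8 nodes {1, 6, 29, 32, 17, 3, 14, 38}, right has 1 {37}.
    Root 14: left subtree has 6 nodes {1, 6, 29, 32, 17, 3}, right has 1 {38}.
      Root 1: left subtree has 0 nodes { }, right has 5 {6, 29, 32, 17, 3}.
        Root 3: left subtree has 4 nodes {6, 29, 32, 17}, right has 0 { }.
          Root 17: left subtree has 3 nodes {6, 29, 32}, right has 0 { }.
            Root 32: left subtree has 2 nodes {6, 29}, right has 0 { }.
              Root 29: left subtree has 1 node {6}, right has 0 { }.

9 10 13 8 35 14 1 3 17 32 29 6 38 37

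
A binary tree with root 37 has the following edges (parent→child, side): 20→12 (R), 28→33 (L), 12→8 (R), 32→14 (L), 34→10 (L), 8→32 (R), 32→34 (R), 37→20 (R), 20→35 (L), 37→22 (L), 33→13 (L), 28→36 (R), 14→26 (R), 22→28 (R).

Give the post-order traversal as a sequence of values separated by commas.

Post-order visits the left subtree, then the right subtree, then the node.
At 37: go left to 22.
  At 22: no left child.
  At 22: go right to 28.
    At 28: go left to 33.
      At 33: go left to 13.
        13 is a leaf — visit 13.
      At 33: no right child.
      Visit 33.
    At 28: go right to 36.
      36 is a leaf — visit 36.
    Visit 28.
  Visit 22.
At 37: go right to 20.
  At 20: go left to 35.
    35 is a leaf — visit 35.
  At 20: go right to 12.
    At 12: no left child.
    At 12: go right to 8.
      At 8: no left child.
      At 8: go right to 32.
        At 32: go left to 14.
          At 14: no left child.
          At 14: go right to 26.
            26 is a leaf — visit 26.
          Visit 14.
        At 32: go right to 34.
          At 34: go left to 10.
            10 is a leaf — visit 10.
          At 34: no right child.
          Visit 34.
        Visit 32.
      Visit 8.
    Visit 12.
  Visit 20.
Visit 37.

13, 33, 36, 28, 22, 35, 26, 14, 10, 34, 32, 8, 12, 20, 37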